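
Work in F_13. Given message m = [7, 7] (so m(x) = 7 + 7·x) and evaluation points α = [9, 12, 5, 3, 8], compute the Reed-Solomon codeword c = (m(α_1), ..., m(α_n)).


c = [5, 0, 3, 2, 11]

Message polynomial: m(x) = 7 + 7·x (mod 13).
For each evaluation point α_i, compute m(α_i) mod 13:
  α_1 = 9: Horner steps 7 → 5, so m(9) = 5.
  α_2 = 12: Horner steps 7 → 0, so m(12) = 0.
  α_3 = 5: Horner steps 7 → 3, so m(5) = 3.
  α_4 = 3: Horner steps 7 → 2, so m(3) = 2.
  α_5 = 8: Horner steps 7 → 11, so m(8) = 11.
Codeword c = [5, 0, 3, 2, 11] ∈ F_13^5.


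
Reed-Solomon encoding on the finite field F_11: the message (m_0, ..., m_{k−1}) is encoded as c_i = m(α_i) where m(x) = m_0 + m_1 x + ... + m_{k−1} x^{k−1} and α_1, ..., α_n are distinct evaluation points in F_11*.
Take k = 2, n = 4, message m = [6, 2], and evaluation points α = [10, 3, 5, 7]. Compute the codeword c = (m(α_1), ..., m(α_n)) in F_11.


c = [4, 1, 5, 9]

Message polynomial: m(x) = 6 + 2·x (mod 11).
For each evaluation point α_i, compute m(α_i) mod 11:
  α_1 = 10: Horner steps 2 → 4, so m(10) = 4.
  α_2 = 3: Horner steps 2 → 1, so m(3) = 1.
  α_3 = 5: Horner steps 2 → 5, so m(5) = 5.
  α_4 = 7: Horner steps 2 → 9, so m(7) = 9.
Codeword c = [4, 1, 5, 9] ∈ F_11^4.


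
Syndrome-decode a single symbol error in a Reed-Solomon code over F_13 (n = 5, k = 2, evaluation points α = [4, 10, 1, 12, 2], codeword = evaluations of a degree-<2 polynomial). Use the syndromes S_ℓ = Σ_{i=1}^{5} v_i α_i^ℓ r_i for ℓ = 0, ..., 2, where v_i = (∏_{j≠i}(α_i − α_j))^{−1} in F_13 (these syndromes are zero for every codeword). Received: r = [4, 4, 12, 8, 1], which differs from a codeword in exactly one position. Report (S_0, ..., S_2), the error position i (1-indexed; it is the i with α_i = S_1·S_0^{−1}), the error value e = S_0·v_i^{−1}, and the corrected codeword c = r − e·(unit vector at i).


S = (6, 11, 5), error at position 1, error magnitude e = 12, c = [5, 4, 12, 8, 1].

Step 1: column multipliers v_i = (∏_{j≠i}(α_i − α_j))^{−1} mod 13.
  i = 1 (α = 4): (4−10)(4−1)(4−12)(4−2) = (−6)·3·(−8)·2 = 288 ≡ 2, so v_1 = 2^{−1} = 7 (mod 13).
  i = 2 (α = 10): (10−4)(10−1)(10−12)(10−2) = 6·9·(−2)·8 = −864 ≡ 7, so v_2 = 7^{−1} = 2 (mod 13).
  i = 3 (α = 1): (1−4)(1−10)(1−12)(1−2) = (−3)·(−9)·(−11)·(−1) = 297 ≡ 11, so v_3 = 11^{−1} = 6 (mod 13).
  i = 4 (α = 12): (12−4)(12−10)(12−1)(12−2) = 8·2·11·10 = 1760 ≡ 5, so v_4 = 5^{−1} = 8 (mod 13).
  i = 5 (α = 2): (2−4)(2−10)(2−1)(2−12) = (−2)·(−8)·1·(−10) = −160 ≡ 9, so v_5 = 9^{−1} = 3 (mod 13).
  v = [7, 2, 6, 8, 3].
Step 2: syndromes of r = [4, 4, 12, 8, 1] (all sums mod 13).
  S_0 = Σ v_i r_i = 7·4 + 2·4 + 6·12 + 8·8 + 3·1 = 175 ≡ 6.
  S_1 = Σ v_i α_i r_i = 7·4·4 + 2·10·4 + 6·1·12 + 8·12·8 + 3·2·1 = 1038 ≡ 11.
  α_i^2 mod 13 = [3, 9, 1, 1, 4].
  S_2 = Σ v_i α_i^2 r_i = 7·3·4 + 2·9·4 + 6·1·12 + 8·1·8 + 3·4·1 = 304 ≡ 5.
  S = (6, 11, 5) ≠ 0, so r is not a codeword (an error is present).
Step 3: locate the error. For a single error e at position i, S_ℓ = v_i·e·α_i^ℓ, so α_err = S_1/S_0.
  S_0^{−1} = 6^{−1} = 11 (mod 13), so α_err = 11·11 = 121 ≡ 4 = α_1. Error position i = 1.
  Consistency check: S_2/S_1 = 5·6 = 30 ≡ 4 = α_err ✓ (single-error assumption holds).
Step 4: error magnitude e = S_0/v_1 = S_0·∏_{j≠1}(α_1 − α_j) = 6·2 = 12 ≡ 12 (mod 13).
Step 5: correct position 1: c_1 = r_1 − e = 4 − 12 ≡ 5 (mod 13). Hence c = [5, 4, 12, 8, 1].
  Check: interpolating c through the α_i gives m(x) = 10 + 2·x (degree < 2) with m(α_i) = c_i for every i, so c is indeed a codeword.


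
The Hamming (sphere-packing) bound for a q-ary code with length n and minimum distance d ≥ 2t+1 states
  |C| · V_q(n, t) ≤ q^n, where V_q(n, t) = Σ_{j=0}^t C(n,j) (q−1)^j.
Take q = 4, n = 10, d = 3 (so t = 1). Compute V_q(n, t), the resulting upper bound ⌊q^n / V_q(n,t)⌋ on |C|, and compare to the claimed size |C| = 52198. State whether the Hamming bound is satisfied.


V_q(n, t) = 31, q^n = 1048576, Hamming bound = 33825, |C| = 52198 > bound (violated).

Step 1: Compute V_q(n, t) = Σ_{j=0}^1 C(n, j) (q−1)^j.
  j = 0: C(10,0)·(3)^0 = 1·1 = 1.
  j = 1: C(10,1)·(3)^1 = 10·3 = 30.
  V_q(n, t) = 1 + 30 = 31.
Step 2: q^n = 4^10 = 1048576.
Step 3: Hamming bound ⌊q^n / V_q(n,t)⌋ = ⌊1048576/31⌋ = 33825.
Step 4: Compare |C| = 52198 to 33825: violated.
The claimed |C| lies above the Hamming bound, so no 4-ary code of length 10 with d ≥ 3 can have 52198 codewords.


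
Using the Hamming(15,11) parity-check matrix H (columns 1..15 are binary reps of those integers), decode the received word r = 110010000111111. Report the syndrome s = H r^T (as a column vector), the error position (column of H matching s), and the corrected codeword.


s = (0, 1, 1, 1)^T, error position = 7, corrected codeword c = 110010100111111

Compute s = H r^T mod 2 one row at a time:
  s_1 = 0 + 0 + 1 + 1 + 1 + 1 + 1 + 1 = 6 ≡ 0 (mod 2).
  s_2 = 0 + 1 + 0 + 0 + 1 + 1 + 1 + 1 = 5 ≡ 1 (mod 2).
  s_3 = 1 + 0 + 0 + 0 + 1 + 1 + 1 + 1 = 5 ≡ 1 (mod 2).
  s_4 = 1 + 0 + 1 + 0 + 0 + 1 + 1 + 1 = 5 ≡ 1 (mod 2).
s = (0, 1, 1, 1)^T — this equals column 7 of H (binary 0111), so error is at position 7.
Correct: flip bit 7 of r = 110010000111111 to get c = 110010100111111.


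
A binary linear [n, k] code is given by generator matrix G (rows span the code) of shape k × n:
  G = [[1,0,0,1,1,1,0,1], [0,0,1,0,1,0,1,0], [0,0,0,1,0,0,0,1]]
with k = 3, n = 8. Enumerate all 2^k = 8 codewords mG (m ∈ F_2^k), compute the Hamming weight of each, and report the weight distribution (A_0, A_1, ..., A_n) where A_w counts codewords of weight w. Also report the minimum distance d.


Weight distribution: A_0 = 1, A_2 = 1, A_3 = 2, A_4 = 1, A_5 = 2, A_6 = 1. Minimum distance d = 2.

Enumerate all 2^3 = 8 messages m ∈ F_2^3.
For each, compute codeword c = mG in F_2^8, then tally its weight.
  m = 000 → c = 00000000, weight = 0.
  m = 100 → c = 10011101, weight = 5.
  m = 010 → c = 00101010, weight = 3.
  m = 110 → c = 10110111, weight = 6.
  m = 001 → c = 00010001, weight = 2.
  m = 101 → c = 10001100, weight = 3.
  m = 011 → c = 00111011, weight = 5.
  m = 111 → c = 10100110, weight = 4.
Tally weights:
  weight 0: 1 codewords.
  weight 2: 1 codewords.
  weight 3: 2 codewords.
  weight 4: 1 codewords.
  weight 5: 2 codewords.
  weight 6: 1 codewords.
Minimum distance d = smallest w > 0 with A_w > 0 = 2.
Sanity: Σ A_w = 8 = 2^3 = 8 ✓.


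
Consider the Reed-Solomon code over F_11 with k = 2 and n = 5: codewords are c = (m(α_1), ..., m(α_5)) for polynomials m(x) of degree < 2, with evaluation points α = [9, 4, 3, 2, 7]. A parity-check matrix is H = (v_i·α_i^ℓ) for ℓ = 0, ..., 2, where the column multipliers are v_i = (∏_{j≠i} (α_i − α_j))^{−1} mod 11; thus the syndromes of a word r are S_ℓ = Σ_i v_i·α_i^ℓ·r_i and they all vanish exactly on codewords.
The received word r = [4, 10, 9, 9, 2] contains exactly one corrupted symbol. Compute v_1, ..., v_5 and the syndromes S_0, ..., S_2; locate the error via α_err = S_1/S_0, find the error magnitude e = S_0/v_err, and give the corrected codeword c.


S = (3, 6, 1), error at position 4, error magnitude e = 1, c = [4, 10, 9, 8, 2].

Step 1: column multipliers v_i = (∏_{j≠i}(α_i − α_j))^{−1} mod 11.
  i = 1 (α = 9): (9−4)(9−3)(9−2)(9−7) = 5·6·7·2 = 420 ≡ 2, so v_1 = 2^{−1} = 6 (mod 11).
  i = 2 (α = 4): (4−9)(4−3)(4−2)(4−7) = (−5)·1·2·(−3) = 30 ≡ 8, so v_2 = 8^{−1} = 7 (mod 11).
  i = 3 (α = 3): (3−9)(3−4)(3−2)(3−7) = (−6)·(−1)·1·(−4) = −24 ≡ 9, so v_3 = 9^{−1} = 5 (mod 11).
  i = 4 (α = 2): (2−9)(2−4)(2−3)(2−7) = (−7)·(−2)·(−1)·(−5) = 70 ≡ 4, so v_4 = 4^{−1} = 3 (mod 11).
  i = 5 (α = 7): (7−9)(7−4)(7−3)(7−2) = (−2)·3·4·5 = −120 ≡ 1, so v_5 = 1^{−1} = 1 (mod 11).
  v = [6, 7, 5, 3, 1].
Step 2: syndromes of r = [4, 10, 9, 9, 2] (all sums mod 11).
  S_0 = Σ v_i r_i = 6·4 + 7·10 + 5·9 + 3·9 + 1·2 = 168 ≡ 3.
  S_1 = Σ v_i α_i r_i = 6·9·4 + 7·4·10 + 5·3·9 + 3·2·9 + 1·7·2 = 699 ≡ 6.
  α_i^2 mod 11 = [4, 5, 9, 4, 5].
  S_2 = Σ v_i α_i^2 r_i = 6·4·4 + 7·5·10 + 5·9·9 + 3·4·9 + 1·5·2 = 969 ≡ 1.
  S = (3, 6, 1) ≠ 0, so r is not a codeword (an error is present).
Step 3: locate the error. For a single error e at position i, S_ℓ = v_i·e·α_i^ℓ, so α_err = S_1/S_0.
  S_0^{−1} = 3^{−1} = 4 (mod 11), so α_err = 6·4 = 24 ≡ 2 = α_4. Error position i = 4.
  Consistency check: S_2/S_1 = 1·2 = 2 ≡ 2 = α_err ✓ (single-error assumption holds).
Step 4: error magnitude e = S_0/v_4 = S_0·∏_{j≠4}(α_4 − α_j) = 3·4 = 12 ≡ 1 (mod 11).
Step 5: correct position 4: c_4 = r_4 − e = 9 − 1 ≡ 8 (mod 11). Hence c = [4, 10, 9, 8, 2].
  Check: interpolating c through the α_i gives m(x) = 6 + 1·x (degree < 2) with m(α_i) = c_i for every i, so c is indeed a codeword.


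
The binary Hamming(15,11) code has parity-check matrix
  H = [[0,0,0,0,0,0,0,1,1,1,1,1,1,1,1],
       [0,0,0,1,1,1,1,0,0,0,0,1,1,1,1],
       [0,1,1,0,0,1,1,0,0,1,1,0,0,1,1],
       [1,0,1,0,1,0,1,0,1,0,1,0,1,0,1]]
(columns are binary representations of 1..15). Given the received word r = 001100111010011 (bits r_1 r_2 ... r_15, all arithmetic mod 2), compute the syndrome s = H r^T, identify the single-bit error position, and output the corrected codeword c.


s = (1, 0, 1, 1)^T, error position = 11, corrected codeword c = 001100111000011

Compute s = H r^T mod 2 one row at a time:
  s_1 = 1 + 1 + 0 + 1 + 0 + 0 + 1 + 1 = 5 ≡ 1 (mod 2).
  s_2 = 1 + 0 + 0 + 1 + 0 + 0 + 1 + 1 = 4 ≡ 0 (mod 2).
  s_3 = 0 + 1 + 0 + 1 + 0 + 1 + 1 + 1 = 5 ≡ 1 (mod 2).
  s_4 = 0 + 1 + 0 + 1 + 1 + 1 + 0 + 1 = 5 ≡ 1 (mod 2).
s = (1, 0, 1, 1)^T — this equals column 11 of H (binary 1011), so error is at position 11.
Correct: flip bit 11 of r = 001100111010011 to get c = 001100111000011.


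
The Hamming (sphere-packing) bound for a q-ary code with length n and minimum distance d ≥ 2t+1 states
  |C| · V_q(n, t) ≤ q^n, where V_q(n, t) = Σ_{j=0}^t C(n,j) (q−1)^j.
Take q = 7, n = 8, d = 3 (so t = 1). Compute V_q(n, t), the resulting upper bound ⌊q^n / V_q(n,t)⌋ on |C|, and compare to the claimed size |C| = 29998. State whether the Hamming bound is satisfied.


V_q(n, t) = 49, q^n = 5764801, Hamming bound = 117649, |C| = 29998 ≤ bound (satisfied).

Step 1: Compute V_q(n, t) = Σ_{j=0}^1 C(n, j) (q−1)^j.
  j = 0: C(8,0)·(6)^0 = 1·1 = 1.
  j = 1: C(8,1)·(6)^1 = 8·6 = 48.
  V_q(n, t) = 1 + 48 = 49.
Step 2: q^n = 7^8 = 5764801.
Step 3: Hamming bound ⌊q^n / V_q(n,t)⌋ = ⌊5764801/49⌋ = 117649.
Step 4: Compare |C| = 29998 to 117649: satisfied.
The claimed |C| lies below the Hamming bound.


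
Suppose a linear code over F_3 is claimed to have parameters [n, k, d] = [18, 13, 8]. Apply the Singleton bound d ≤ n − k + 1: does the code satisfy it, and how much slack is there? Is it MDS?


Singleton RHS = n − k + 1 = 6, slack = -2, bound violated (no such code; not MDS).

Singleton bound: d ≤ n − k + 1.
Here n = 18, k = 13, so n − k + 1 = 6.
Given d = 8, check d ≤ 6: NO.
Slack = (n − k + 1) − d = -2.
The slack is negative: d = 8 exceeds n − k + 1 = 6 by 2, so the Singleton bound is violated and no linear [18, 13, 8]_3 code can exist. In particular it is not MDS (MDS requires d = n − k + 1 exactly).
Description: the claimed parameters are [18, 13, 8]_3; such a code would be impossible (violates the Singleton bound).


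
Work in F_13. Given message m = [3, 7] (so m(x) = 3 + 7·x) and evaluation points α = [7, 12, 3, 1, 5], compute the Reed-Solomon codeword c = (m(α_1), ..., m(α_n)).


c = [0, 9, 11, 10, 12]

Message polynomial: m(x) = 3 + 7·x (mod 13).
For each evaluation point α_i, compute m(α_i) mod 13:
  α_1 = 7: Horner steps 7 → 0, so m(7) = 0.
  α_2 = 12: Horner steps 7 → 9, so m(12) = 9.
  α_3 = 3: Horner steps 7 → 11, so m(3) = 11.
  α_4 = 1: Horner steps 7 → 10, so m(1) = 10.
  α_5 = 5: Horner steps 7 → 12, so m(5) = 12.
Codeword c = [0, 9, 11, 10, 12] ∈ F_13^5.


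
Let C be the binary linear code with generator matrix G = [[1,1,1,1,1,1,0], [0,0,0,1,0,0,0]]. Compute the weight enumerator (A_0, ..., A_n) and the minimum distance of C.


Weight distribution: A_0 = 1, A_1 = 1, A_5 = 1, A_6 = 1. Minimum distance d = 1.

Enumerate all 2^2 = 4 messages m ∈ F_2^2.
For each, compute codeword c = mG in F_2^7, then tally its weight.
  m = 00 → c = 0000000, weight = 0.
  m = 10 → c = 1111110, weight = 6.
  m = 01 → c = 0001000, weight = 1.
  m = 11 → c = 1110110, weight = 5.
Tally weights:
  weight 0: 1 codewords.
  weight 1: 1 codewords.
  weight 5: 1 codewords.
  weight 6: 1 codewords.
Minimum distance d = smallest w > 0 with A_w > 0 = 1.
Sanity: Σ A_w = 4 = 2^2 = 4 ✓.


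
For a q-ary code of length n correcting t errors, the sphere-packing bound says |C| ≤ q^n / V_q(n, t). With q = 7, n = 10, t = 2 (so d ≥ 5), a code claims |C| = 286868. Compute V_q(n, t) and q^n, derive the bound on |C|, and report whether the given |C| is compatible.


V_q(n, t) = 1681, q^n = 282475249, Hamming bound = 168040, |C| = 286868 > bound (violated).

Step 1: Compute V_q(n, t) = Σ_{j=0}^2 C(n, j) (q−1)^j.
  j = 0: C(10,0)·(6)^0 = 1·1 = 1.
  j = 1: C(10,1)·(6)^1 = 10·6 = 60.
  j = 2: C(10,2)·(6)^2 = 45·36 = 1620.
  V_q(n, t) = 1 + 60 + 1620 = 1681.
Step 2: q^n = 7^10 = 282475249.
Step 3: Hamming bound ⌊q^n / V_q(n,t)⌋ = ⌊282475249/1681⌋ = 168040.
Step 4: Compare |C| = 286868 to 168040: violated.
The claimed |C| lies above the Hamming bound, so no 7-ary code of length 10 with d ≥ 5 can have 286868 codewords.


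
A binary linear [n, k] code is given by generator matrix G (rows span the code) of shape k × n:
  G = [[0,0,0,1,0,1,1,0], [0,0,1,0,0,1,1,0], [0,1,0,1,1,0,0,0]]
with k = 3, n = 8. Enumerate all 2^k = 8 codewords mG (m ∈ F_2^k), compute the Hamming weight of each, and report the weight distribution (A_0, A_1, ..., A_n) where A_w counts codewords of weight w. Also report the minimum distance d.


Weight distribution: A_0 = 1, A_2 = 1, A_3 = 4, A_4 = 1, A_6 = 1. Minimum distance d = 2.

Enumerate all 2^3 = 8 messages m ∈ F_2^3.
For each, compute codeword c = mG in F_2^8, then tally its weight.
  m = 000 → c = 00000000, weight = 0.
  m = 100 → c = 00010110, weight = 3.
  m = 010 → c = 00100110, weight = 3.
  m = 110 → c = 00110000, weight = 2.
  m = 001 → c = 01011000, weight = 3.
  m = 101 → c = 01001110, weight = 4.
  m = 011 → c = 01111110, weight = 6.
  m = 111 → c = 01101000, weight = 3.
Tally weights:
  weight 0: 1 codewords.
  weight 2: 1 codewords.
  weight 3: 4 codewords.
  weight 4: 1 codewords.
  weight 6: 1 codewords.
Minimum distance d = smallest w > 0 with A_w > 0 = 2.
Sanity: Σ A_w = 8 = 2^3 = 8 ✓.


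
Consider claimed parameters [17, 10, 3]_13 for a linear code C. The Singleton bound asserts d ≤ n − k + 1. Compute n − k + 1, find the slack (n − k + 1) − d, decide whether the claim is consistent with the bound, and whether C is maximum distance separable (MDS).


Singleton RHS = n − k + 1 = 8, slack = 5, bound satisfied, not MDS.

Singleton bound: d ≤ n − k + 1.
Here n = 17, k = 10, so n − k + 1 = 8.
Given d = 3, check d ≤ 8: YES.
Slack = (n − k + 1) − d = 5.
The code is NOT MDS (slack = 5 > 0).
Description: the claimed parameters are [17, 10, 3]_13; such a code would be non-MDS.


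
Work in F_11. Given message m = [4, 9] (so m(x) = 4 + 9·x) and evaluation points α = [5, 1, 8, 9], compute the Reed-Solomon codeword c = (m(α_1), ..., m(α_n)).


c = [5, 2, 10, 8]

Message polynomial: m(x) = 4 + 9·x (mod 11).
For each evaluation point α_i, compute m(α_i) mod 11:
  α_1 = 5: Horner steps 9 → 5, so m(5) = 5.
  α_2 = 1: Horner steps 9 → 2, so m(1) = 2.
  α_3 = 8: Horner steps 9 → 10, so m(8) = 10.
  α_4 = 9: Horner steps 9 → 8, so m(9) = 8.
Codeword c = [5, 2, 10, 8] ∈ F_11^4.


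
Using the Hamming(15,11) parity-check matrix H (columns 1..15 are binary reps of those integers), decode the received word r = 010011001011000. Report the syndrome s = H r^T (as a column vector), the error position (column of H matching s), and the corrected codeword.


s = (1, 1, 1, 1)^T, error position = 15, corrected codeword c = 010011001011001

Compute s = H r^T mod 2 one row at a time:
  s_1 = 0 + 1 + 0 + 1 + 1 + 0 + 0 + 0 = 3 ≡ 1 (mod 2).
  s_2 = 0 + 1 + 1 + 0 + 1 + 0 + 0 + 0 = 3 ≡ 1 (mod 2).
  s_3 = 1 + 0 + 1 + 0 + 0 + 1 + 0 + 0 = 3 ≡ 1 (mod 2).
  s_4 = 0 + 0 + 1 + 0 + 1 + 1 + 0 + 0 = 3 ≡ 1 (mod 2).
s = (1, 1, 1, 1)^T — this equals column 15 of H (binary 1111), so error is at position 15.
Correct: flip bit 15 of r = 010011001011000 to get c = 010011001011001.


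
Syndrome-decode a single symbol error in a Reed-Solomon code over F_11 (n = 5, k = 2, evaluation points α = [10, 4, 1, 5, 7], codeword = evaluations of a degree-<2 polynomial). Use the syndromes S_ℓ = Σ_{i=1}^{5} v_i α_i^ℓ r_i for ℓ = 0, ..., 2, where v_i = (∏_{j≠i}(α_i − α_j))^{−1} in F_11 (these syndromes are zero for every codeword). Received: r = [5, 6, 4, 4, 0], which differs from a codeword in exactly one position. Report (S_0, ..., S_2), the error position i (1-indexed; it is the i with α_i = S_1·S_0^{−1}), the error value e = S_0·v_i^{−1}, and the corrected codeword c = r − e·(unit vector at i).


S = (8, 8, 8), error at position 3, error magnitude e = 3, c = [5, 6, 1, 4, 0].

Step 1: column multipliers v_i = (∏_{j≠i}(α_i − α_j))^{−1} mod 11.
  i = 1 (α = 10): (10−4)(10−1)(10−5)(10−7) = 6·9·5·3 = 810 ≡ 7, so v_1 = 7^{−1} = 8 (mod 11).
  i = 2 (α = 4): (4−10)(4−1)(4−5)(4−7) = (−6)·3·(−1)·(−3) = −54 ≡ 1, so v_2 = 1^{−1} = 1 (mod 11).
  i = 3 (α = 1): (1−10)(1−4)(1−5)(1−7) = (−9)·(−3)·(−4)·(−6) = 648 ≡ 10, so v_3 = 10^{−1} = 10 (mod 11).
  i = 4 (α = 5): (5−10)(5−4)(5−1)(5−7) = (−5)·1·4·(−2) = 40 ≡ 7, so v_4 = 7^{−1} = 8 (mod 11).
  i = 5 (α = 7): (7−10)(7−4)(7−1)(7−5) = (−3)·3·6·2 = −108 ≡ 2, so v_5 = 2^{−1} = 6 (mod 11).
  v = [8, 1, 10, 8, 6].
Step 2: syndromes of r = [5, 6, 4, 4, 0] (all sums mod 11).
  S_0 = Σ v_i r_i = 8·5 + 1·6 + 10·4 + 8·4 + 6·0 = 118 ≡ 8.
  S_1 = Σ v_i α_i r_i = 8·10·5 + 1·4·6 + 10·1·4 + 8·5·4 + 6·7·0 = 624 ≡ 8.
  α_i^2 mod 11 = [1, 5, 1, 3, 5].
  S_2 = Σ v_i α_i^2 r_i = 8·1·5 + 1·5·6 + 10·1·4 + 8·3·4 + 6·5·0 = 206 ≡ 8.
  S = (8, 8, 8) ≠ 0, so r is not a codeword (an error is present).
Step 3: locate the error. For a single error e at position i, S_ℓ = v_i·e·α_i^ℓ, so α_err = S_1/S_0.
  S_0^{−1} = 8^{−1} = 7 (mod 11), so α_err = 8·7 = 56 ≡ 1 = α_3. Error position i = 3.
  Consistency check: S_2/S_1 = 8·7 = 56 ≡ 1 = α_err ✓ (single-error assumption holds).
Step 4: error magnitude e = S_0/v_3 = S_0·∏_{j≠3}(α_3 − α_j) = 8·10 = 80 ≡ 3 (mod 11).
Step 5: correct position 3: c_3 = r_3 − e = 4 − 3 ≡ 1 (mod 11). Hence c = [5, 6, 1, 4, 0].
  Check: interpolating c through the α_i gives m(x) = 3 + 9·x (degree < 2) with m(α_i) = c_i for every i, so c is indeed a codeword.


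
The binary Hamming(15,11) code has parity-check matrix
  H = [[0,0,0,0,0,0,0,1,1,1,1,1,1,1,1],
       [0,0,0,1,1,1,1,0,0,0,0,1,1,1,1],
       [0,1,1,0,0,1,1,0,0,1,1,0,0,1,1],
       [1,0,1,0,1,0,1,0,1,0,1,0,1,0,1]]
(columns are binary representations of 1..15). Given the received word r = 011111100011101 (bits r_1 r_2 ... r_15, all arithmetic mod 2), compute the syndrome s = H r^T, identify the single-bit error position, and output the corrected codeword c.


s = (0, 1, 0, 0)^T, error position = 4, corrected codeword c = 011011100011101

Compute s = H r^T mod 2 one row at a time:
  s_1 = 0 + 0 + 0 + 1 + 1 + 1 + 0 + 1 = 4 ≡ 0 (mod 2).
  s_2 = 1 + 1 + 1 + 1 + 1 + 1 + 0 + 1 = 7 ≡ 1 (mod 2).
  s_3 = 1 + 1 + 1 + 1 + 0 + 1 + 0 + 1 = 6 ≡ 0 (mod 2).
  s_4 = 0 + 1 + 1 + 1 + 0 + 1 + 1 + 1 = 6 ≡ 0 (mod 2).
s = (0, 1, 0, 0)^T — this equals column 4 of H (binary 0100), so error is at position 4.
Correct: flip bit 4 of r = 011111100011101 to get c = 011011100011101.


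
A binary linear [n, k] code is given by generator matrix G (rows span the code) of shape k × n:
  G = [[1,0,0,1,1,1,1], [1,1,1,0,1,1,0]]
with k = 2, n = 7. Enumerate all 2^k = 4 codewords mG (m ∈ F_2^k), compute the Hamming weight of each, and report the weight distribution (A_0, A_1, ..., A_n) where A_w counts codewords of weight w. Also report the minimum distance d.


Weight distribution: A_0 = 1, A_4 = 1, A_5 = 2. Minimum distance d = 4.

Enumerate all 2^2 = 4 messages m ∈ F_2^2.
For each, compute codeword c = mG in F_2^7, then tally its weight.
  m = 00 → c = 0000000, weight = 0.
  m = 10 → c = 1001111, weight = 5.
  m = 01 → c = 1110110, weight = 5.
  m = 11 → c = 0111001, weight = 4.
Tally weights:
  weight 0: 1 codewords.
  weight 4: 1 codewords.
  weight 5: 2 codewords.
Minimum distance d = smallest w > 0 with A_w > 0 = 4.
Sanity: Σ A_w = 4 = 2^2 = 4 ✓.


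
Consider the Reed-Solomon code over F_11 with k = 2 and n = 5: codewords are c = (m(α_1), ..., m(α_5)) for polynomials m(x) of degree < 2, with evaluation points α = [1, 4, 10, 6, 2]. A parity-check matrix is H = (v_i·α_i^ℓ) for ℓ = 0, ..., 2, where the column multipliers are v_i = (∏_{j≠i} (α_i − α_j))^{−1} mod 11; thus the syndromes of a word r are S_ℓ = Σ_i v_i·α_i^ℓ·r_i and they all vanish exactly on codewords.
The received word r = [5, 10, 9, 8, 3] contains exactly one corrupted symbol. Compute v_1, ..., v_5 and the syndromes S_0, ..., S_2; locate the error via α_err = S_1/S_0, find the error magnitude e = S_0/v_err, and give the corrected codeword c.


S = (7, 9, 10), error at position 4, error magnitude e = 2, c = [5, 10, 9, 6, 3].

Step 1: column multipliers v_i = (∏_{j≠i}(α_i − α_j))^{−1} mod 11.
  i = 1 (α = 1): (1−4)(1−10)(1−6)(1−2) = (−3)·(−9)·(−5)·(−1) = 135 ≡ 3, so v_1 = 3^{−1} = 4 (mod 11).
  i = 2 (α = 4): (4−1)(4−10)(4−6)(4−2) = 3·(−6)·(−2)·2 = 72 ≡ 6, so v_2 = 6^{−1} = 2 (mod 11).
  i = 3 (α = 10): (10−1)(10−4)(10−6)(10−2) = 9·6·4·8 = 1728 ≡ 1, so v_3 = 1^{−1} = 1 (mod 11).
  i = 4 (α = 6): (6−1)(6−4)(6−10)(6−2) = 5·2·(−4)·4 = −160 ≡ 5, so v_4 = 5^{−1} = 9 (mod 11).
  i = 5 (α = 2): (2−1)(2−4)(2−10)(2−6) = 1·(−2)·(−8)·(−4) = −64 ≡ 2, so v_5 = 2^{−1} = 6 (mod 11).
  v = [4, 2, 1, 9, 6].
Step 2: syndromes of r = [5, 10, 9, 8, 3] (all sums mod 11).
  S_0 = Σ v_i r_i = 4·5 + 2·10 + 1·9 + 9·8 + 6·3 = 139 ≡ 7.
  S_1 = Σ v_i α_i r_i = 4·1·5 + 2·4·10 + 1·10·9 + 9·6·8 + 6·2·3 = 658 ≡ 9.
  α_i^2 mod 11 = [1, 5, 1, 3, 4].
  S_2 = Σ v_i α_i^2 r_i = 4·1·5 + 2·5·10 + 1·1·9 + 9·3·8 + 6·4·3 = 417 ≡ 10.
  S = (7, 9, 10) ≠ 0, so r is not a codeword (an error is present).
Step 3: locate the error. For a single error e at position i, S_ℓ = v_i·e·α_i^ℓ, so α_err = S_1/S_0.
  S_0^{−1} = 7^{−1} = 8 (mod 11), so α_err = 9·8 = 72 ≡ 6 = α_4. Error position i = 4.
  Consistency check: S_2/S_1 = 10·5 = 50 ≡ 6 = α_err ✓ (single-error assumption holds).
Step 4: error magnitude e = S_0/v_4 = S_0·∏_{j≠4}(α_4 − α_j) = 7·5 = 35 ≡ 2 (mod 11).
Step 5: correct position 4: c_4 = r_4 − e = 8 − 2 ≡ 6 (mod 11). Hence c = [5, 10, 9, 6, 3].
  Check: interpolating c through the α_i gives m(x) = 7 + 9·x (degree < 2) with m(α_i) = c_i for every i, so c is indeed a codeword.


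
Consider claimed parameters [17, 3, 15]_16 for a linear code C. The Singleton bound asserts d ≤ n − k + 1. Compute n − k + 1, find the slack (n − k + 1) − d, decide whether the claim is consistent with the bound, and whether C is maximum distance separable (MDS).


Singleton RHS = n − k + 1 = 15, slack = 0, bound satisfied, MDS.

Singleton bound: d ≤ n − k + 1.
Here n = 17, k = 3, so n − k + 1 = 15.
Given d = 15, check d ≤ 15: YES.
Slack = (n − k + 1) − d = 0.
The code is MDS (slack = 0).
Description: the claimed parameters are [17, 3, 15]_16; such a code would be MDS (meets Singleton bound).


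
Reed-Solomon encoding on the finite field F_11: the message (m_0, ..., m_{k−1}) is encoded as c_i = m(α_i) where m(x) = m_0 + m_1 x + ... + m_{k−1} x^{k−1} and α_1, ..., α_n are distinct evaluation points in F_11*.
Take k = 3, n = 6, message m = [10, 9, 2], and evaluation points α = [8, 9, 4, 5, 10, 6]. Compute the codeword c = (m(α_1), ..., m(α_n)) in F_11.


c = [1, 0, 1, 6, 3, 4]

Message polynomial: m(x) = 10 + 9·x + 2·x^2 (mod 11).
For each evaluation point α_i, compute m(α_i) mod 11:
  α_1 = 8: Horner steps 2 → 3 → 1, so m(8) = 1.
  α_2 = 9: Horner steps 2 → 5 → 0, so m(9) = 0.
  α_3 = 4: Horner steps 2 → 6 → 1, so m(4) = 1.
  α_4 = 5: Horner steps 2 → 8 → 6, so m(5) = 6.
  α_5 = 10: Horner steps 2 → 7 → 3, so m(10) = 3.
  α_6 = 6: Horner steps 2 → 10 → 4, so m(6) = 4.
Codeword c = [1, 0, 1, 6, 3, 4] ∈ F_11^6.


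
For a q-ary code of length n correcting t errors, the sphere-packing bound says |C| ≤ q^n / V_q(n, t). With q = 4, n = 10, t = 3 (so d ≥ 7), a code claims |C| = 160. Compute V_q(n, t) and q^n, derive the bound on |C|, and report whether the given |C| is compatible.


V_q(n, t) = 3676, q^n = 1048576, Hamming bound = 285, |C| = 160 ≤ bound (satisfied).

Step 1: Compute V_q(n, t) = Σ_{j=0}^3 C(n, j) (q−1)^j.
  j = 0: C(10,0)·(3)^0 = 1·1 = 1.
  j = 1: C(10,1)·(3)^1 = 10·3 = 30.
  j = 2: C(10,2)·(3)^2 = 45·9 = 405.
  j = 3: C(10,3)·(3)^3 = 120·27 = 3240.
  V_q(n, t) = 1 + 30 + 405 + 3240 = 3676.
Step 2: q^n = 4^10 = 1048576.
Step 3: Hamming bound ⌊q^n / V_q(n,t)⌋ = ⌊1048576/3676⌋ = 285.
Step 4: Compare |C| = 160 to 285: satisfied.
The claimed |C| lies below the Hamming bound.


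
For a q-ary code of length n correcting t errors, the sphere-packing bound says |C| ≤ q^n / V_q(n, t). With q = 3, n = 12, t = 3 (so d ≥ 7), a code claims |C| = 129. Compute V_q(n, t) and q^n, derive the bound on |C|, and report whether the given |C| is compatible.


V_q(n, t) = 2049, q^n = 531441, Hamming bound = 259, |C| = 129 ≤ bound (satisfied).

Step 1: Compute V_q(n, t) = Σ_{j=0}^3 C(n, j) (q−1)^j.
  j = 0: C(12,0)·(2)^0 = 1·1 = 1.
  j = 1: C(12,1)·(2)^1 = 12·2 = 24.
  j = 2: C(12,2)·(2)^2 = 66·4 = 264.
  j = 3: C(12,3)·(2)^3 = 220·8 = 1760.
  V_q(n, t) = 1 + 24 + 264 + 1760 = 2049.
Step 2: q^n = 3^12 = 531441.
Step 3: Hamming bound ⌊q^n / V_q(n,t)⌋ = ⌊531441/2049⌋ = 259.
Step 4: Compare |C| = 129 to 259: satisfied.
The claimed |C| lies below the Hamming bound.


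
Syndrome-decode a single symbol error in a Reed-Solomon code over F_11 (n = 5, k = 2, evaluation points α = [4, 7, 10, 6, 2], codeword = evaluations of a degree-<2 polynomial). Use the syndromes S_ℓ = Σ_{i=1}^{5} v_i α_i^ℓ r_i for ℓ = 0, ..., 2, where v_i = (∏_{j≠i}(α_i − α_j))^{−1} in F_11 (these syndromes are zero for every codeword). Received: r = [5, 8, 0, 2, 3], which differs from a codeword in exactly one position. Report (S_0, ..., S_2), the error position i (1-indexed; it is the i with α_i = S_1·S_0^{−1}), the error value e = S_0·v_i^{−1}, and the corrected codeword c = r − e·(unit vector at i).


S = (5, 8, 4), error at position 4, error magnitude e = 6, c = [5, 8, 0, 7, 3].

Step 1: column multipliers v_i = (∏_{j≠i}(α_i − α_j))^{−1} mod 11.
  i = 1 (α = 4): (4−7)(4−10)(4−6)(4−2) = (−3)·(−6)·(−2)·2 = −72 ≡ 5, so v_1 = 5^{−1} = 9 (mod 11).
  i = 2 (α = 7): (7−4)(7−10)(7−6)(7−2) = 3·(−3)·1·5 = −45 ≡ 10, so v_2 = 10^{−1} = 10 (mod 11).
  i = 3 (α = 10): (10−4)(10−7)(10−6)(10−2) = 6·3·4·8 = 576 ≡ 4, so v_3 = 4^{−1} = 3 (mod 11).
  i = 4 (α = 6): (6−4)(6−7)(6−10)(6−2) = 2·(−1)·(−4)·4 = 32 ≡ 10, so v_4 = 10^{−1} = 10 (mod 11).
  i = 5 (α = 2): (2−4)(2−7)(2−10)(2−6) = (−2)·(−5)·(−8)·(−4) = 320 ≡ 1, so v_5 = 1^{−1} = 1 (mod 11).
  v = [9, 10, 3, 10, 1].
Step 2: syndromes of r = [5, 8, 0, 2, 3] (all sums mod 11).
  S_0 = Σ v_i r_i = 9·5 + 10·8 + 3·0 + 10·2 + 1·3 = 148 ≡ 5.
  S_1 = Σ v_i α_i r_i = 9·4·5 + 10·7·8 + 3·10·0 + 10·6·2 + 1·2·3 = 866 ≡ 8.
  α_i^2 mod 11 = [5, 5, 1, 3, 4].
  S_2 = Σ v_i α_i^2 r_i = 9·5·5 + 10·5·8 + 3·1·0 + 10·3·2 + 1·4·3 = 697 ≡ 4.
  S = (5, 8, 4) ≠ 0, so r is not a codeword (an error is present).
Step 3: locate the error. For a single error e at position i, S_ℓ = v_i·e·α_i^ℓ, so α_err = S_1/S_0.
  S_0^{−1} = 5^{−1} = 9 (mod 11), so α_err = 8·9 = 72 ≡ 6 = α_4. Error position i = 4.
  Consistency check: S_2/S_1 = 4·7 = 28 ≡ 6 = α_err ✓ (single-error assumption holds).
Step 4: error magnitude e = S_0/v_4 = S_0·∏_{j≠4}(α_4 − α_j) = 5·10 = 50 ≡ 6 (mod 11).
Step 5: correct position 4: c_4 = r_4 − e = 2 − 6 ≡ 7 (mod 11). Hence c = [5, 8, 0, 7, 3].
  Check: interpolating c through the α_i gives m(x) = 1 + 1·x (degree < 2) with m(α_i) = c_i for every i, so c is indeed a codeword.


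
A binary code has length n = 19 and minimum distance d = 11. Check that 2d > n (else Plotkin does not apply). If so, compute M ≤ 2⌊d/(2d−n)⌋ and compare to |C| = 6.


Plotkin bound M ≤ 6; given |C| = 6 ≤ bound (satisfied).

Check applicability: 2d = 22, n = 19.
2d − n = 3 > 0, so Plotkin applies.
Compute d/(2d−n) = 11/3 ≈ 3.6667.
⌊d/(2d−n)⌋ = 3.
Plotkin bound: M ≤ 2·3 = 6.
Given |C| = 6, check: satisfied.
This |C| is at the Plotkin bound.


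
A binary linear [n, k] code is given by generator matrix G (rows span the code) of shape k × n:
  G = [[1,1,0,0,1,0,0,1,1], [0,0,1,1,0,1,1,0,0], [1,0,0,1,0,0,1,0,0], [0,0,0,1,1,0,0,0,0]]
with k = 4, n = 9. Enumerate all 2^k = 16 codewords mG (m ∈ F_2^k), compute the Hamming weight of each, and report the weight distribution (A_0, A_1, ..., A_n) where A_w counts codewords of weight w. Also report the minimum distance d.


Weight distribution: A_0 = 1, A_2 = 1, A_3 = 3, A_4 = 3, A_5 = 3, A_6 = 3, A_7 = 1, A_9 = 1. Minimum distance d = 2.

Enumerate all 2^4 = 16 messages m ∈ F_2^4.
For each, compute codeword c = mG in F_2^9, then tally its weight.
  m = 0000 → c = 000000000, weight = 0.
  m = 1000 → c = 110010011, weight = 5.
  m = 0100 → c = 001101100, weight = 4.
  m = 1100 → c = 111111111, weight = 9.
  m = 0010 → c = 100100100, weight = 3.
  m = 1010 → c = 010110111, weight = 6.
  m = 0110 → c = 101001000, weight = 3.
  m = 1110 → c = 011011011, weight = 6.
  m = 0001 → c = 000110000, weight = 2.
  m = 1001 → c = 110100011, weight = 5.
  m = 0101 → c = 001011100, weight = 4.
  m = 1101 → c = 111001111, weight = 7.
  m = 0011 → c = 100010100, weight = 3.
  m = 1011 → c = 010000111, weight = 4.
  m = 0111 → c = 101111000, weight = 5.
  m = 1111 → c = 011101011, weight = 6.
Tally weights:
  weight 0: 1 codewords.
  weight 2: 1 codewords.
  weight 3: 3 codewords.
  weight 4: 3 codewords.
  weight 5: 3 codewords.
  weight 6: 3 codewords.
  weight 7: 1 codewords.
  weight 9: 1 codewords.
Minimum distance d = smallest w > 0 with A_w > 0 = 2.
Sanity: Σ A_w = 16 = 2^4 = 16 ✓.


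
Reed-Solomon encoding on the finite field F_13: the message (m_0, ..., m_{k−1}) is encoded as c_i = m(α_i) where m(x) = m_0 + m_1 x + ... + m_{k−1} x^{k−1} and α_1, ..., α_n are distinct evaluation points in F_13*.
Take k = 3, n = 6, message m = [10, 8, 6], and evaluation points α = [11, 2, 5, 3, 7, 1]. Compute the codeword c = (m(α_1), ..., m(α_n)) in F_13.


c = [5, 11, 5, 10, 9, 11]

Message polynomial: m(x) = 10 + 8·x + 6·x^2 (mod 13).
For each evaluation point α_i, compute m(α_i) mod 13:
  α_1 = 11: Horner steps 6 → 9 → 5, so m(11) = 5.
  α_2 = 2: Horner steps 6 → 7 → 11, so m(2) = 11.
  α_3 = 5: Horner steps 6 → 12 → 5, so m(5) = 5.
  α_4 = 3: Horner steps 6 → 0 → 10, so m(3) = 10.
  α_5 = 7: Horner steps 6 → 11 → 9, so m(7) = 9.
  α_6 = 1: Horner steps 6 → 1 → 11, so m(1) = 11.
Codeword c = [5, 11, 5, 10, 9, 11] ∈ F_13^6.


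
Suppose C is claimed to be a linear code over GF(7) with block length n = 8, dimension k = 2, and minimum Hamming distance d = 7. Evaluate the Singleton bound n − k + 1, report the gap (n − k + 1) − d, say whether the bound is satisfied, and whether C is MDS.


Singleton RHS = n − k + 1 = 7, slack = 0, bound satisfied, MDS.

Singleton bound: d ≤ n − k + 1.
Here n = 8, k = 2, so n − k + 1 = 7.
Given d = 7, check d ≤ 7: YES.
Slack = (n − k + 1) − d = 0.
The code is MDS (slack = 0).
Description: the claimed parameters are [8, 2, 7]_7; such a code would be MDS (meets Singleton bound).


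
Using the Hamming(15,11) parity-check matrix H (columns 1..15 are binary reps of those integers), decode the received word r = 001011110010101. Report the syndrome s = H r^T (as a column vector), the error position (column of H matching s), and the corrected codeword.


s = (0, 1, 1, 0)^T, error position = 6, corrected codeword c = 001010110010101

Compute s = H r^T mod 2 one row at a time:
  s_1 = 1 + 0 + 0 + 1 + 0 + 1 + 0 + 1 = 4 ≡ 0 (mod 2).
  s_2 = 0 + 1 + 1 + 1 + 0 + 1 + 0 + 1 = 5 ≡ 1 (mod 2).
  s_3 = 0 + 1 + 1 + 1 + 0 + 1 + 0 + 1 = 5 ≡ 1 (mod 2).
  s_4 = 0 + 1 + 1 + 1 + 0 + 1 + 1 + 1 = 6 ≡ 0 (mod 2).
s = (0, 1, 1, 0)^T — this equals column 6 of H (binary 0110), so error is at position 6.
Correct: flip bit 6 of r = 001011110010101 to get c = 001010110010101.


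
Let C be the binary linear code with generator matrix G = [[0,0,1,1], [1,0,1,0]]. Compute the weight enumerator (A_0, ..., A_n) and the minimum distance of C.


Weight distribution: A_0 = 1, A_2 = 3. Minimum distance d = 2.

Enumerate all 2^2 = 4 messages m ∈ F_2^2.
For each, compute codeword c = mG in F_2^4, then tally its weight.
  m = 00 → c = 0000, weight = 0.
  m = 10 → c = 0011, weight = 2.
  m = 01 → c = 1010, weight = 2.
  m = 11 → c = 1001, weight = 2.
Tally weights:
  weight 0: 1 codewords.
  weight 2: 3 codewords.
Minimum distance d = smallest w > 0 with A_w > 0 = 2.
Sanity: Σ A_w = 4 = 2^2 = 4 ✓.


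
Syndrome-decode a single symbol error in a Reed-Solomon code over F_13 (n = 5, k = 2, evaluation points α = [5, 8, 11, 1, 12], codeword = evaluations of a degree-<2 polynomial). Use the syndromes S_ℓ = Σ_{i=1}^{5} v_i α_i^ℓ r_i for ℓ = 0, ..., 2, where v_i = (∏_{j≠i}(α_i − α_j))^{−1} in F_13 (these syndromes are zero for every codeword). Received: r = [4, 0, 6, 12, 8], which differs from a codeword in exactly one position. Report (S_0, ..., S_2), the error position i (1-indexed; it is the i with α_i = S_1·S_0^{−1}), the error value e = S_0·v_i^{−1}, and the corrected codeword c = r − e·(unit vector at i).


S = (12, 8, 1), error at position 1, error magnitude e = 10, c = [7, 0, 6, 12, 8].

Step 1: column multipliers v_i = (∏_{j≠i}(α_i − α_j))^{−1} mod 13.
  i = 1 (α = 5): (5−8)(5−11)(5−1)(5−12) = (−3)·(−6)·4·(−7) = −504 ≡ 3, so v_1 = 3^{−1} = 9 (mod 13).
  i = 2 (α = 8): (8−5)(8−11)(8−1)(8−12) = 3·(−3)·7·(−4) = 252 ≡ 5, so v_2 = 5^{−1} = 8 (mod 13).
  i = 3 (α = 11): (11−5)(11−8)(11−1)(11−12) = 6·3·10·(−1) = −180 ≡ 2, so v_3 = 2^{−1} = 7 (mod 13).
  i = 4 (α = 1): (1−5)(1−8)(1−11)(1−12) = (−4)·(−7)·(−10)·(−11) = 3080 ≡ 12, so v_4 = 12^{−1} = 12 (mod 13).
  i = 5 (α = 12): (12−5)(12−8)(12−11)(12−1) = 7·4·1·11 = 308 ≡ 9, so v_5 = 9^{−1} = 3 (mod 13).
  v = [9, 8, 7, 12, 3].
Step 2: syndromes of r = [4, 0, 6, 12, 8] (all sums mod 13).
  S_0 = Σ v_i r_i = 9·4 + 8·0 + 7·6 + 12·12 + 3·8 = 246 ≡ 12.
  S_1 = Σ v_i α_i r_i = 9·5·4 + 8·8·0 + 7·11·6 + 12·1·12 + 3·12·8 = 1074 ≡ 8.
  α_i^2 mod 13 = [12, 12, 4, 1, 1].
  S_2 = Σ v_i α_i^2 r_i = 9·12·4 + 8·12·0 + 7·4·6 + 12·1·12 + 3·1·8 = 768 ≡ 1.
  S = (12, 8, 1) ≠ 0, so r is not a codeword (an error is present).
Step 3: locate the error. For a single error e at position i, S_ℓ = v_i·e·α_i^ℓ, so α_err = S_1/S_0.
  S_0^{−1} = 12^{−1} = 12 (mod 13), so α_err = 8·12 = 96 ≡ 5 = α_1. Error position i = 1.
  Consistency check: S_2/S_1 = 1·5 = 5 ≡ 5 = α_err ✓ (single-error assumption holds).
Step 4: error magnitude e = S_0/v_1 = S_0·∏_{j≠1}(α_1 − α_j) = 12·3 = 36 ≡ 10 (mod 13).
Step 5: correct position 1: c_1 = r_1 − e = 4 − 10 ≡ 7 (mod 13). Hence c = [7, 0, 6, 12, 8].
  Check: interpolating c through the α_i gives m(x) = 10 + 2·x (degree < 2) with m(α_i) = c_i for every i, so c is indeed a codeword.


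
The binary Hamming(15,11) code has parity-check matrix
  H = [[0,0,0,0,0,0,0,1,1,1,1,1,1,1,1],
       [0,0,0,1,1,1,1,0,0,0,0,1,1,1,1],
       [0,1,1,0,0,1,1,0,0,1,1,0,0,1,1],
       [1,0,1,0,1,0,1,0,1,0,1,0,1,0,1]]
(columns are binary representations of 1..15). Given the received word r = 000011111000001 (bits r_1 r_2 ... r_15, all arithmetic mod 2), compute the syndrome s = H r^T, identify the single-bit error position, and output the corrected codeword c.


s = (1, 0, 1, 0)^T, error position = 10, corrected codeword c = 000011111100001

Compute s = H r^T mod 2 one row at a time:
  s_1 = 1 + 1 + 0 + 0 + 0 + 0 + 0 + 1 = 3 ≡ 1 (mod 2).
  s_2 = 0 + 1 + 1 + 1 + 0 + 0 + 0 + 1 = 4 ≡ 0 (mod 2).
  s_3 = 0 + 0 + 1 + 1 + 0 + 0 + 0 + 1 = 3 ≡ 1 (mod 2).
  s_4 = 0 + 0 + 1 + 1 + 1 + 0 + 0 + 1 = 4 ≡ 0 (mod 2).
s = (1, 0, 1, 0)^T — this equals column 10 of H (binary 1010), so error is at position 10.
Correct: flip bit 10 of r = 000011111000001 to get c = 000011111100001.


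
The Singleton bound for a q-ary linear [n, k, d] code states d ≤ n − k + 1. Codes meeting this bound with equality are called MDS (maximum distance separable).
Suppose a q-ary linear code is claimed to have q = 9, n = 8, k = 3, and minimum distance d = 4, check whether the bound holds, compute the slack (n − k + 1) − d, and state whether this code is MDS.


Singleton RHS = n − k + 1 = 6, slack = 2, bound satisfied, not MDS.

Singleton bound: d ≤ n − k + 1.
Here n = 8, k = 3, so n − k + 1 = 6.
Given d = 4, check d ≤ 6: YES.
Slack = (n − k + 1) − d = 2.
The code is NOT MDS (slack = 2 > 0).
Description: the claimed parameters are [8, 3, 4]_9; such a code would be non-MDS.


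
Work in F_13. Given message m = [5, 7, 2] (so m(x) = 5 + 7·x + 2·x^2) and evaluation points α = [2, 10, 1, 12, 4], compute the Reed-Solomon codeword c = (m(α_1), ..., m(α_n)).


c = [1, 2, 1, 0, 0]

Message polynomial: m(x) = 5 + 7·x + 2·x^2 (mod 13).
For each evaluation point α_i, compute m(α_i) mod 13:
  α_1 = 2: Horner steps 2 → 11 → 1, so m(2) = 1.
  α_2 = 10: Horner steps 2 → 1 → 2, so m(10) = 2.
  α_3 = 1: Horner steps 2 → 9 → 1, so m(1) = 1.
  α_4 = 12: Horner steps 2 → 5 → 0, so m(12) = 0.
  α_5 = 4: Horner steps 2 → 2 → 0, so m(4) = 0.
Codeword c = [1, 2, 1, 0, 0] ∈ F_13^5.


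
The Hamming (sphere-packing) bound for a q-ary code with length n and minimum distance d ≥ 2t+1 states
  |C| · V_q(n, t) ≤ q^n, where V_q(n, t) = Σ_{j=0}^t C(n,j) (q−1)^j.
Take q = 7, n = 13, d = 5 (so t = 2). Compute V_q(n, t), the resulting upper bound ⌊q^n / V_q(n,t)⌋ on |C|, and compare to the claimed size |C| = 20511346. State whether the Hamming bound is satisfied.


V_q(n, t) = 2887, q^n = 96889010407, Hamming bound = 33560446, |C| = 20511346 ≤ bound (satisfied).

Step 1: Compute V_q(n, t) = Σ_{j=0}^2 C(n, j) (q−1)^j.
  j = 0: C(13,0)·(6)^0 = 1·1 = 1.
  j = 1: C(13,1)·(6)^1 = 13·6 = 78.
  j = 2: C(13,2)·(6)^2 = 78·36 = 2808.
  V_q(n, t) = 1 + 78 + 2808 = 2887.
Step 2: q^n = 7^13 = 96889010407.
Step 3: Hamming bound ⌊q^n / V_q(n,t)⌋ = ⌊96889010407/2887⌋ = 33560446.
Step 4: Compare |C| = 20511346 to 33560446: satisfied.
The claimed |C| lies below the Hamming bound.


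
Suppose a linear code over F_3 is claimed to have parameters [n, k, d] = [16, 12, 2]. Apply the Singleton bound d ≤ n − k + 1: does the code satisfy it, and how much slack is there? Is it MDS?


Singleton RHS = n − k + 1 = 5, slack = 3, bound satisfied, not MDS.

Singleton bound: d ≤ n − k + 1.
Here n = 16, k = 12, so n − k + 1 = 5.
Given d = 2, check d ≤ 5: YES.
Slack = (n − k + 1) − d = 3.
The code is NOT MDS (slack = 3 > 0).
Description: the claimed parameters are [16, 12, 2]_3; such a code would be non-MDS.
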